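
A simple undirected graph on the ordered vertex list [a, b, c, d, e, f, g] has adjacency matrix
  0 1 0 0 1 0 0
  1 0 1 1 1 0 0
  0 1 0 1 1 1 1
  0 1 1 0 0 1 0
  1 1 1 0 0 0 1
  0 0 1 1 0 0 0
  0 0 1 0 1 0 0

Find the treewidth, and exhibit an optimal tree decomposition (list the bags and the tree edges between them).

Treewidth 2.
One optimal decomposition is:
Bags: B1 = {b, c, d}  B2 = {b, c, e}  B3 = {c, e, g}  B4 = {a, b, e}  B5 = {c, d, f}
Tree: B1–B2, B2–B3, B2–B4, B1–B5

Each bag holds 3 vertices, so the decomposition has width 2, which upper-bounds the treewidth. For the lower bound, the 3 vertices {c, d, f} are pairwise adjacent, and any tree decomposition puts a clique entirely inside one bag — forcing width ≥ 2. Combining the bounds, tw(G) = 2.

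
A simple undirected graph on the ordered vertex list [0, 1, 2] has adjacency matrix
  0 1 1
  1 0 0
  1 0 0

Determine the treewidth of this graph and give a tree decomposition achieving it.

Every bag has size at most 2, so the width is 2 − 1 = 1 and tw(G) ≤ 1. Any graph with an edge has treewidth ≥ 1, and G has the edge 0–1. Therefore the treewidth is 1.

Treewidth 1.
One such decomposition:
Bags: B1 = {0, 1}  B2 = {0, 2}
Tree: B1–B2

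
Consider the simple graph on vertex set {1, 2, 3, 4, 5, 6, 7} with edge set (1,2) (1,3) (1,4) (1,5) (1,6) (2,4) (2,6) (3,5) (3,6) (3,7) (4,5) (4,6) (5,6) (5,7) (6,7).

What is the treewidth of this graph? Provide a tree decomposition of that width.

Treewidth 3.
Bags: B1 = {1, 4, 5, 6}  B2 = {1, 3, 5, 6}  B3 = {1, 2, 4, 6}  B4 = {3, 5, 6, 7}
Tree: B1–B2, B1–B3, B2–B4

Each bag holds 4 vertices, so the decomposition has width 3, which upper-bounds the treewidth. Conversely, {1, 3, 5, 6} is a clique of size 4, and the vertices of any clique must share a bag in every tree decomposition; so some bag has ≥ 4 vertices and tw(G) ≥ 3. Hence tw(G) = 3 exactly.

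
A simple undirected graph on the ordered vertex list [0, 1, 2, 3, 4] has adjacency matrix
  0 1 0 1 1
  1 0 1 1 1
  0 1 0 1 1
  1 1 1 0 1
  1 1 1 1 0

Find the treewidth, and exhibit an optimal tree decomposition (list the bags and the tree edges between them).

Treewidth 3.
One optimal decomposition is:
Bags: B1 = {1, 2, 3, 4}  B2 = {0, 1, 3, 4}
Tree: B1–B2

Every bag has size at most 4, so the width is 4 − 1 = 3 and tw(G) ≤ 3. For the lower bound, the 4 vertices {0, 1, 3, 4} are pairwise adjacent, and any tree decomposition puts a clique entirely inside one bag — forcing width ≥ 3. Combining the bounds, tw(G) = 3.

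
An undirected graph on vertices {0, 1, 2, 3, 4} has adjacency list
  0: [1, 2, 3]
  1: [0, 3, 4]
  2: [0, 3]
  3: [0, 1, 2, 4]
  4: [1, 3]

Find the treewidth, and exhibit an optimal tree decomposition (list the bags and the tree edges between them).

Each bag holds 3 vertices, so the decomposition has width 2, which upper-bounds the treewidth. For the lower bound, the 3 vertices {0, 1, 3} are pairwise adjacent, and any tree decomposition puts a clique entirely inside one bag — forcing width ≥ 2. Combining the bounds, tw(G) = 2.

Treewidth 2.
One such decomposition:
Bags: B1 = {0, 1, 3}  B2 = {1, 3, 4}  B3 = {0, 2, 3}
Tree: B1–B2, B1–B3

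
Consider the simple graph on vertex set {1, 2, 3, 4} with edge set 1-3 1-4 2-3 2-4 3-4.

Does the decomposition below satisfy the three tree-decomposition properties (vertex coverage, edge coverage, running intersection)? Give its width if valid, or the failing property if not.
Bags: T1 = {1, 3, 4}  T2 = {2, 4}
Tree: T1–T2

No — edge (3,2) lies in no bag.

A tree decomposition must satisfy three properties: every vertex lies in some bag; for every edge, both endpoints lie together in some bag; and for every vertex, the bags containing it form a connected subtree. Here edge (3,2) lies in no bag, so the decomposition is invalid.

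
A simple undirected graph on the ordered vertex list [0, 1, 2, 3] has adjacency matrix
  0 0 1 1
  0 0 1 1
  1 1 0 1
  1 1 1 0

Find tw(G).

A width-2 tree decomposition is:
Bags: B1 = {0, 2, 3}  B2 = {1, 2, 3}
Tree: B1–B2
The largest bag has 3 vertices, giving width 2; this decomposition certifies tw(G) ≤ 2. Conversely, {0, 2, 3} is a clique of size 3, and the vertices of any clique must share a bag in every tree decomposition; so some bag has ≥ 3 vertices and tw(G) ≥ 2. Combining the bounds, tw(G) = 2.

2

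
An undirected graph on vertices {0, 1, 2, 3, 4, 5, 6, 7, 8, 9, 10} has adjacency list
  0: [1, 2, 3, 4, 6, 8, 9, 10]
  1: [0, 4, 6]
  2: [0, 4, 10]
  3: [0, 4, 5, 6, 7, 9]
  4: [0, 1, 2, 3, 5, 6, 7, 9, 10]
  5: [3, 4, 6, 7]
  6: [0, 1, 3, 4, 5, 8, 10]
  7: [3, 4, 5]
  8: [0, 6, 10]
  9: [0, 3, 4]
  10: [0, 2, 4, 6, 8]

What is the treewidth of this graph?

3

A width-3 tree decomposition is:
Bags: B1 = {0, 4, 6, 10}  B2 = {0, 2, 4, 10}  B3 = {0, 3, 4, 6}  B4 = {0, 3, 4, 9}  B5 = {3, 4, 5, 6}  B6 = {3, 4, 5, 7}  B7 = {0, 1, 4, 6}  B8 = {0, 6, 8, 10}
Tree: B1–B2, B1–B3, B3–B4, B3–B5, B5–B6, B3–B7, B1–B8
The largest bag has 4 vertices, giving width 3; this decomposition certifies tw(G) ≤ 3. For the lower bound, the 4 vertices {0, 6, 8, 10} are pairwise adjacent, and any tree decomposition puts a clique entirely inside one bag — forcing width ≥ 3. Hence tw(G) = 3 exactly.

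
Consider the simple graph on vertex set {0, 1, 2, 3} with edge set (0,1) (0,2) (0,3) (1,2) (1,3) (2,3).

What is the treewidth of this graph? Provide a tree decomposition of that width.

A single bag containing all 4 vertices is trivially a valid decomposition of width 3. For the lower bound, the 4 vertices {0, 1, 2, 3} are pairwise adjacent, and any tree decomposition puts a clique entirely inside one bag — forcing width ≥ 3. Therefore the treewidth is 3.

Treewidth 3.
Bags: B1 = {0, 1, 2, 3}
Tree: (single bag)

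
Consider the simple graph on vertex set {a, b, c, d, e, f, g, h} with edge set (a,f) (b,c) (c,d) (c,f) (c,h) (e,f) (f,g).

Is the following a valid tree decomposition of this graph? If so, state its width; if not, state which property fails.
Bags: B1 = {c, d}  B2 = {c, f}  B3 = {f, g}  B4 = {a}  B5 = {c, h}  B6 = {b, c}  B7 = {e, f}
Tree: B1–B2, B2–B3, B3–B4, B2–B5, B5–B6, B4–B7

No — edge (f,a) lies in no bag.

A tree decomposition must satisfy three properties: every vertex lies in some bag; for every edge, both endpoints lie together in some bag; and for every vertex, the bags containing it form a connected subtree. Here edge (f,a) lies in no bag, so the decomposition is invalid.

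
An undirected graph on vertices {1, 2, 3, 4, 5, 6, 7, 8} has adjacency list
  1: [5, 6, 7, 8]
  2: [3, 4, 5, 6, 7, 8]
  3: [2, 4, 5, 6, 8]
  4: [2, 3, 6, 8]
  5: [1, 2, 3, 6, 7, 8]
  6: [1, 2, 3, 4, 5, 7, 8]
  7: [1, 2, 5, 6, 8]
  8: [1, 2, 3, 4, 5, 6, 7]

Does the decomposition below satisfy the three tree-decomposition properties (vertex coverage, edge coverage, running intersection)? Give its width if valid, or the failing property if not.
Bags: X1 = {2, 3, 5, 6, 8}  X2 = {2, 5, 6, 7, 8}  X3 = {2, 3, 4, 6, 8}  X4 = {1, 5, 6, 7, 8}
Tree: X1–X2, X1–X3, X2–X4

Yes; width 4.

Vertex coverage: the bags together contain {1, 2, 3, 4, 5, 6, 7, 8}, the full vertex set. Edge coverage: each edge of G has both endpoints in at least one bag. Running intersection: for every vertex, the bags containing it form a connected subtree. All three properties hold, so this is a valid tree decomposition of width max|bag| − 1 = 4, and hence tw(G) ≤ 4.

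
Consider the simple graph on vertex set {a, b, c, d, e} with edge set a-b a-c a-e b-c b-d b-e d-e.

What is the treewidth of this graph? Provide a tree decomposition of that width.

Treewidth 2.
One optimal decomposition is:
Bags: B1 = {a, b, e}  B2 = {a, b, c}  B3 = {b, d, e}
Tree: B1–B2, B1–B3

The largest bag has 3 vertices, giving width 2; this decomposition certifies tw(G) ≤ 2. For the lower bound, the 3 vertices {b, d, e} are pairwise adjacent, and any tree decomposition puts a clique entirely inside one bag — forcing width ≥ 2. Therefore the treewidth is 2.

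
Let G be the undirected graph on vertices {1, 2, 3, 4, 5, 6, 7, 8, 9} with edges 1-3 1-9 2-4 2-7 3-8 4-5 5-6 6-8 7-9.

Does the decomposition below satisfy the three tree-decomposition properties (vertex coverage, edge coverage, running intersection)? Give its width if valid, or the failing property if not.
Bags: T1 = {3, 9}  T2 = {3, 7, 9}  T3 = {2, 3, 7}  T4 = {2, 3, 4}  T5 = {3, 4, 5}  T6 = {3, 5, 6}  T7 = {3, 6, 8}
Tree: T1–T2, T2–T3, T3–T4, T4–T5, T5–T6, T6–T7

A tree decomposition must satisfy three properties: every vertex lies in some bag; for every edge, both endpoints lie together in some bag; and for every vertex, the bags containing it form a connected subtree. Here vertex 1 appears in no bag, so the decomposition is invalid.

No — vertex 1 appears in no bag.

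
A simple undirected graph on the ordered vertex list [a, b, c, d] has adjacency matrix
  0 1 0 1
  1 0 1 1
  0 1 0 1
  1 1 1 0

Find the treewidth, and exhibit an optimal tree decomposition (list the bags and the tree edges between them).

Every bag has size at most 3, so the width is 3 − 1 = 2 and tw(G) ≤ 2. On the other hand G contains the 3-clique {b, c, d}. A clique must lie in a single bag of any decomposition, so no decomposition can have width below 2. Hence tw(G) = 2 exactly.

Treewidth 2.
One optimal decomposition is:
Bags: B1 = {a, b, d}  B2 = {b, c, d}
Tree: B1–B2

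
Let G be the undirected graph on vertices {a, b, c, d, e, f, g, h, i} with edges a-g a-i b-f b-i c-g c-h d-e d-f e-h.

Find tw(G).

A width-2 tree decomposition is:
Bags: B1 = {b, d, f}  B2 = {b, d, e}  B3 = {b, e, h}  B4 = {b, c, h}  B5 = {b, c, g}  B6 = {a, b, g}  B7 = {a, b, i}
Tree: B1–B2, B2–B3, B3–B4, B4–B5, B5–B6, B6–B7
Each bag holds 3 vertices, so the decomposition has width 2, which upper-bounds the treewidth. For the lower bound, G contains the cycle b–f–d–e–h–c–g–a–i–b, so G is not a forest; only forests have treewidth ≤ 1, hence tw(G) ≥ 2. Hence tw(G) = 2 exactly.

2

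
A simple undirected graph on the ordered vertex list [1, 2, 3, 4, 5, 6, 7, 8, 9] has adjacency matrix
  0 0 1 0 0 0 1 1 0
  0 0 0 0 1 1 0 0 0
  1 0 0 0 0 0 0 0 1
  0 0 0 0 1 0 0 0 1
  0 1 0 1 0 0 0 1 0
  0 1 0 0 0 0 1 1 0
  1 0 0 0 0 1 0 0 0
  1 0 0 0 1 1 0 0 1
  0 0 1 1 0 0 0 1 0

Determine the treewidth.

3

A width-3 tree decomposition is:
Bags: B1 = {1, 3, 7, 9}  B2 = {1, 7, 8, 9}  B3 = {6, 7, 8, 9}  B4 = {4, 6, 8, 9}  B5 = {4, 5, 6, 8}  B6 = {2, 4, 5, 6}
Tree: B1–B2, B2–B3, B3–B4, B4–B5, B5–B6
The largest bag has 4 vertices, giving width 3; this decomposition certifies tw(G) ≤ 3. For the lower bound: the 4 vertex sets {1,3,7}, {9}, {8}, {2,4,5,6} are disjoint, each induces a connected subgraph, and every pair is joined by at least one edge of G. Contracting each set to a single vertex therefore yields K_{4} as a minor, and since treewidth is minor-monotone, tw(G) ≥ tw(K_{4}) = 3. Therefore the treewidth is 3.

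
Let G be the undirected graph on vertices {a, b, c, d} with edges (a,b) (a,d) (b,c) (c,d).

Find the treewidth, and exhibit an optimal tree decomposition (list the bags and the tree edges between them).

Treewidth 2.
One such decomposition:
Bags: B1 = {a, b, c}  B2 = {a, c, d}
Tree: B1–B2

Each bag holds 3 vertices, so the decomposition has width 2, which upper-bounds the treewidth. Since a–b–c–d–a is a cycle in G, G is not acyclic. Forests are exactly the graphs of treewidth ≤ 1, so tw(G) ≥ 2. The upper and lower bounds meet at 2, so that is the treewidth.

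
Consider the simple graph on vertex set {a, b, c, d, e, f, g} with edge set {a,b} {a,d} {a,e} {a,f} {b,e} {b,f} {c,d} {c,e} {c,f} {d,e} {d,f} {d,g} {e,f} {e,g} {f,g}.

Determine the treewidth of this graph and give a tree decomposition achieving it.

Treewidth 3.
One such decomposition:
Bags: B1 = {c, d, e, f}  B2 = {d, e, f, g}  B3 = {a, d, e, f}  B4 = {a, b, e, f}
Tree: B1–B2, B2–B3, B3–B4

The largest bag has 4 vertices, giving width 3; this decomposition certifies tw(G) ≤ 3. Conversely, {d, e, f, g} is a clique of size 4, and the vertices of any clique must share a bag in every tree decomposition; so some bag has ≥ 4 vertices and tw(G) ≥ 3. Therefore the treewidth is 3.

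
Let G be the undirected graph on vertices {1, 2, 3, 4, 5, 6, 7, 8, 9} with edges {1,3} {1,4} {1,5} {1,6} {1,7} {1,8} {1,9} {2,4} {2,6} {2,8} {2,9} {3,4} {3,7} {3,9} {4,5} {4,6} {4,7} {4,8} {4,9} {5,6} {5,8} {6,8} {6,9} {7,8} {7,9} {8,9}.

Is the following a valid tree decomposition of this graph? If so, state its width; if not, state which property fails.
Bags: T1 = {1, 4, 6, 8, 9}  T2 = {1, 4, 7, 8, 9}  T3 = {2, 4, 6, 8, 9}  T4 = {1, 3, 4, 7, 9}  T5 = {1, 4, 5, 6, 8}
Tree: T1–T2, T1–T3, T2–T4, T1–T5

Yes; width 4.

Checking the three conditions: (i) the bags cover all of {1, 2, 3, 4, 5, 6, 7, 8, 9}; (ii) for each edge, some bag contains both endpoints; (iii) the bags containing any fixed vertex form a subtree. All hold, so the decomposition is valid with width 5 − 1 = 4.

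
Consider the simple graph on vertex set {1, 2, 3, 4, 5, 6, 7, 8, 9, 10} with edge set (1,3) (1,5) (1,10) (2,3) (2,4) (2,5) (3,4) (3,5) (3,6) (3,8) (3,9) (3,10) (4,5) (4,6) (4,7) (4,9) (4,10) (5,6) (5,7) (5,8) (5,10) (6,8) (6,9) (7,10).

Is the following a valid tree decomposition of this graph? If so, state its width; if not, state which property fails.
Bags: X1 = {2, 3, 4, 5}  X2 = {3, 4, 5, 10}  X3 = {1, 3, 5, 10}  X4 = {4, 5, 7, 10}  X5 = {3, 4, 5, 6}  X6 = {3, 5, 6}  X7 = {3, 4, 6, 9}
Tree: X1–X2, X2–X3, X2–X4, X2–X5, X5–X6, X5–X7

A tree decomposition must satisfy three properties: every vertex lies in some bag; for every edge, both endpoints lie together in some bag; and for every vertex, the bags containing it form a connected subtree. Here vertex 8 appears in no bag, so the decomposition is invalid.

No — vertex 8 appears in no bag.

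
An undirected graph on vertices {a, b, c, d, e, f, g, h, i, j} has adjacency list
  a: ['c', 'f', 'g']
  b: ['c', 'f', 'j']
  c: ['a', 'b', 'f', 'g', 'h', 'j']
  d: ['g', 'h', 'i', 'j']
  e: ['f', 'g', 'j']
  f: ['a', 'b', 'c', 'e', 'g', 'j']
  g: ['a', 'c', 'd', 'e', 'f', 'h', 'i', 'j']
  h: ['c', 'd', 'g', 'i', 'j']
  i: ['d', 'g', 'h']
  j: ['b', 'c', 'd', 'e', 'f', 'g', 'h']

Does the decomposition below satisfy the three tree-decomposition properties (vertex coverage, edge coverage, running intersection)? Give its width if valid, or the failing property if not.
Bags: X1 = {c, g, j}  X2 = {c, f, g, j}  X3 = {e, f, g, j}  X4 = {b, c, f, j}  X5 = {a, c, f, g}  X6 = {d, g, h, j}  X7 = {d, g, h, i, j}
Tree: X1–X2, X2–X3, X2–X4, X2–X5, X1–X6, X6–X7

No — edge (h,c) lies in no bag.

A tree decomposition must satisfy three properties: every vertex lies in some bag; for every edge, both endpoints lie together in some bag; and for every vertex, the bags containing it form a connected subtree. Here edge (h,c) lies in no bag, so the decomposition is invalid.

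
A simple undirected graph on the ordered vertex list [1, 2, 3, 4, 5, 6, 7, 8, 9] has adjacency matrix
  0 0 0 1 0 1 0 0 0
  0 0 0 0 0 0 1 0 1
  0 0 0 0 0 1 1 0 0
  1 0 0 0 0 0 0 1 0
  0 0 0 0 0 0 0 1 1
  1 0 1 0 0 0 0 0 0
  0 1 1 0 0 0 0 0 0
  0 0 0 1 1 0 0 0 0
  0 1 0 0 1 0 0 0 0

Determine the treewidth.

A width-2 tree decomposition is:
Bags: B1 = {2, 5, 9}  B2 = {2, 5, 8}  B3 = {2, 4, 8}  B4 = {1, 2, 4}  B5 = {1, 2, 6}  B6 = {2, 3, 6}  B7 = {2, 3, 7}
Tree: B1–B2, B2–B3, B3–B4, B4–B5, B5–B6, B6–B7
The largest bag has 3 vertices, giving width 2; this decomposition certifies tw(G) ≤ 2. For the lower bound, G contains the cycle 2–9–5–8–4–1–6–3–7–2, so G is not a forest; only forests have treewidth ≤ 1, hence tw(G) ≥ 2. The upper and lower bounds meet at 2, so that is the treewidth.

2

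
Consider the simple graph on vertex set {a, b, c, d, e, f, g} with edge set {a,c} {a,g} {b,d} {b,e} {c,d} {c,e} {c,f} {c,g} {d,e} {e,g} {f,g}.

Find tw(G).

2

A width-2 tree decomposition is:
Bags: B1 = {c, f, g}  B2 = {a, c, g}  B3 = {c, e, g}  B4 = {c, d, e}  B5 = {b, d, e}
Tree: B1–B2, B1–B3, B3–B4, B4–B5
The largest bag has 3 vertices, giving width 2; this decomposition certifies tw(G) ≤ 2. Conversely, {c, d, e} is a clique of size 3, and the vertices of any clique must share a bag in every tree decomposition; so some bag has ≥ 3 vertices and tw(G) ≥ 2. Therefore the treewidth is 2.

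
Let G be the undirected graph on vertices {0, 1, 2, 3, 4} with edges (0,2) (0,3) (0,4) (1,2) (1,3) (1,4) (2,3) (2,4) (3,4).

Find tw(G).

3

A width-3 tree decomposition is:
Bags: B1 = {1, 2, 3, 4}  B2 = {0, 2, 3, 4}
Tree: B1–B2
The largest bag has 4 vertices, giving width 3; this decomposition certifies tw(G) ≤ 3. For the lower bound, the 4 vertices {0, 2, 3, 4} are pairwise adjacent, and any tree decomposition puts a clique entirely inside one bag — forcing width ≥ 3. The upper and lower bounds meet at 3, so that is the treewidth.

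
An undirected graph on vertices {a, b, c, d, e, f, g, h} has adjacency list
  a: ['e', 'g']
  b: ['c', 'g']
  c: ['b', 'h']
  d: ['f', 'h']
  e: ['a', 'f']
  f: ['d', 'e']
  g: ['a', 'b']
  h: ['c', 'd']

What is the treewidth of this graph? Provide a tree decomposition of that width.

Each bag holds 3 vertices, so the decomposition has width 2, which upper-bounds the treewidth. For the lower bound, G contains the cycle f–d–h–c–b–g–a–e–f, so G is not a forest; only forests have treewidth ≤ 1, hence tw(G) ≥ 2. Combining the bounds, tw(G) = 2.

Treewidth 2.
One such decomposition:
Bags: B1 = {d, f, h}  B2 = {c, f, h}  B3 = {b, c, f}  B4 = {b, f, g}  B5 = {a, f, g}  B6 = {a, e, f}
Tree: B1–B2, B2–B3, B3–B4, B4–B5, B5–B6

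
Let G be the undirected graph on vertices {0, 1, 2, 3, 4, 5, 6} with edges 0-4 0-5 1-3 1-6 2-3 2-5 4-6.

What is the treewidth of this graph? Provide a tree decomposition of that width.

Treewidth 2.
One optimal decomposition is:
Bags: B1 = {1, 4, 6}  B2 = {1, 3, 4}  B3 = {2, 3, 4}  B4 = {2, 4, 5}  B5 = {0, 4, 5}
Tree: B1–B2, B2–B3, B3–B4, B4–B5

Every bag has size at most 3, so the width is 3 − 1 = 2 and tw(G) ≤ 2. Since 4–6–1–3–2–5–0–4 is a cycle in G, G is not acyclic. Forests are exactly the graphs of treewidth ≤ 1, so tw(G) ≥ 2. The upper and lower bounds meet at 2, so that is the treewidth.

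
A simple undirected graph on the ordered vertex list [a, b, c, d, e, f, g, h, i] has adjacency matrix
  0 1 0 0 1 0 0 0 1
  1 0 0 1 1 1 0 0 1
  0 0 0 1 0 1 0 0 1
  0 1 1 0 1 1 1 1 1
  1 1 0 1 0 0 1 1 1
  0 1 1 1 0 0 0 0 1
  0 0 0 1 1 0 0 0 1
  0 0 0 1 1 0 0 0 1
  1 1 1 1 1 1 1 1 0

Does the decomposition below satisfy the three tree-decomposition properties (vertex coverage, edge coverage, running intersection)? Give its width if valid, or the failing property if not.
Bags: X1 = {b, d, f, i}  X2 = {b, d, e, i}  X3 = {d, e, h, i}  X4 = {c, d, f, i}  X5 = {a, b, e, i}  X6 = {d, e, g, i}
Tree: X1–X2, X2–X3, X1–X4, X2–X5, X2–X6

Checking the three conditions: (i) the bags cover all of {a, b, c, d, e, f, g, h, i}; (ii) for each edge, some bag contains both endpoints; (iii) the bags containing any fixed vertex form a subtree. All hold, so the decomposition is valid with width 4 − 1 = 3.

Yes; width 3.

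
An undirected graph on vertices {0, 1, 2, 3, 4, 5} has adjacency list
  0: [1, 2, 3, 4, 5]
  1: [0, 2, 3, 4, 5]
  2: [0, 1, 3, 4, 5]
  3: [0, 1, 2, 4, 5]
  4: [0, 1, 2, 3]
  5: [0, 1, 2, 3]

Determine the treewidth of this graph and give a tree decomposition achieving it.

Every bag has size at most 5, so the width is 5 − 1 = 4 and tw(G) ≤ 4. On the other hand G contains the 5-clique {0, 1, 2, 3, 4}. A clique must lie in a single bag of any decomposition, so no decomposition can have width below 4. Hence tw(G) = 4 exactly.

Treewidth 4.
One such decomposition:
Bags: B1 = {0, 1, 2, 3, 5}  B2 = {0, 1, 2, 3, 4}
Tree: B1–B2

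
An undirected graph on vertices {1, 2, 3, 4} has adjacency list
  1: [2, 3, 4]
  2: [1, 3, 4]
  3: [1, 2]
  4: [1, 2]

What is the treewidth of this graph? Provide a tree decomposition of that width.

Treewidth 2.
One optimal decomposition is:
Bags: B1 = {1, 2, 4}  B2 = {1, 2, 3}
Tree: B1–B2

The largest bag has 3 vertices, giving width 2; this decomposition certifies tw(G) ≤ 2. On the other hand G contains the 3-clique {1, 2, 3}. A clique must lie in a single bag of any decomposition, so no decomposition can have width below 2. Therefore the treewidth is 2.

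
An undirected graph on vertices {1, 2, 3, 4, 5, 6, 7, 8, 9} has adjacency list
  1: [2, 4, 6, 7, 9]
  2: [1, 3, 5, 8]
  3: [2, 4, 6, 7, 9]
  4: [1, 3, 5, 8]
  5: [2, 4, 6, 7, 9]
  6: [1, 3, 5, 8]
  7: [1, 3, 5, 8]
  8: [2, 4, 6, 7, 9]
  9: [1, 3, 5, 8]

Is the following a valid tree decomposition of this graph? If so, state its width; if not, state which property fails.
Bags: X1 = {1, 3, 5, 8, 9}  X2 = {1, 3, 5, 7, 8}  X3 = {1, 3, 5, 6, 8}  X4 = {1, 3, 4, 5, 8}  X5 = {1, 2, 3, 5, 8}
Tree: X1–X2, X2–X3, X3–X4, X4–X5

Yes; width 4.

Checking the three conditions: (i) the bags cover all of {1, 2, 3, 4, 5, 6, 7, 8, 9}; (ii) for each edge, some bag contains both endpoints; (iii) the bags containing any fixed vertex form a subtree. All hold, so the decomposition is valid with width 5 − 1 = 4.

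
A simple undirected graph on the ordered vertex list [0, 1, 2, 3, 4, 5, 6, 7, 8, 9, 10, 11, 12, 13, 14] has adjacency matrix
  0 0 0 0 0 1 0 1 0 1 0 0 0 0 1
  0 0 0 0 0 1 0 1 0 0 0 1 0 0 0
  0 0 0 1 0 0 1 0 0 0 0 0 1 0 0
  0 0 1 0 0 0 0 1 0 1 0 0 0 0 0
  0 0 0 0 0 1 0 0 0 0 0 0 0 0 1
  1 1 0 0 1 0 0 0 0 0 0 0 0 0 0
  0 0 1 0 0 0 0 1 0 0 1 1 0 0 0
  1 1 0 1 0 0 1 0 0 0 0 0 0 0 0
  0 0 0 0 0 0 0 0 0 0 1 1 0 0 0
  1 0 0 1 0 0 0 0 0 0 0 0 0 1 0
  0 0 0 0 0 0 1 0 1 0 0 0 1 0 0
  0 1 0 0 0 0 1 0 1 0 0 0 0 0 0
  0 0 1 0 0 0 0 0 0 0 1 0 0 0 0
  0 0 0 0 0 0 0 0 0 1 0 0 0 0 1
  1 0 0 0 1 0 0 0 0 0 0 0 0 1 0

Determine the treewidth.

A width-3 tree decomposition is:
Bags: B1 = {4, 9, 13, 14}  B2 = {0, 4, 9, 14}  B3 = {0, 4, 5, 9}  B4 = {0, 3, 5, 9}  B5 = {0, 3, 5, 7}  B6 = {1, 3, 5, 7}  B7 = {1, 2, 3, 7}  B8 = {1, 2, 6, 7}  B9 = {1, 2, 6, 11}  B10 = {2, 6, 11, 12}  B11 = {6, 10, 11, 12}  B12 = {8, 10, 11, 12}
Tree: B1–B2, B2–B3, B3–B4, B4–B5, B5–B6, B6–B7, B7–B8, B8–B9, B9–B10, B10–B11, B11–B12
Each bag holds 4 vertices, so the decomposition has width 3, which upper-bounds the treewidth. For the lower bound: the 4 vertex sets {4,13,14}, {9}, {0}, {1,3,5,7} are disjoint, each induces a connected subgraph, and every pair is joined by at least one edge of G. Contracting each set to a single vertex therefore yields K_{4} as a minor, and since treewidth is minor-monotone, tw(G) ≥ tw(K_{4}) = 3. The upper and lower bounds meet at 3, so that is the treewidth.

3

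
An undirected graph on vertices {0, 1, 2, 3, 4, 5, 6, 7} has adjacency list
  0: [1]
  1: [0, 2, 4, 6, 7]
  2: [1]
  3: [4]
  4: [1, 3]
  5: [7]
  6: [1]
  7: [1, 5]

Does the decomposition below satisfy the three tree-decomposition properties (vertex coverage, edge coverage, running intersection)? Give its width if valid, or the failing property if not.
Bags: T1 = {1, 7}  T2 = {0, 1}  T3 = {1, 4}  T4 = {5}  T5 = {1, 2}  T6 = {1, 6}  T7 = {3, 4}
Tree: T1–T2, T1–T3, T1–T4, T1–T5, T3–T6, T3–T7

No — edge (7,5) lies in no bag.

A tree decomposition must satisfy three properties: every vertex lies in some bag; for every edge, both endpoints lie together in some bag; and for every vertex, the bags containing it form a connected subtree. Here edge (7,5) lies in no bag, so the decomposition is invalid.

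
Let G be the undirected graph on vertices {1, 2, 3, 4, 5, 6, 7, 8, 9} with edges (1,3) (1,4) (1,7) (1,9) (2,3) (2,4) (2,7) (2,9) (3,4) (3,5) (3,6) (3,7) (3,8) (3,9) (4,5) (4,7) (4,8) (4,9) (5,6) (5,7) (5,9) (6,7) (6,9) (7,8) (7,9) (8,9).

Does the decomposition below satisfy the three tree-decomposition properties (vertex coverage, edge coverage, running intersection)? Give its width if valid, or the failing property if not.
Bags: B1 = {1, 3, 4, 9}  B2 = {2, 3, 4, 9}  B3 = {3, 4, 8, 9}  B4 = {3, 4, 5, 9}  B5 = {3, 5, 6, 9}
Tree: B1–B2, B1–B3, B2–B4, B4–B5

No — vertex 7 appears in no bag.

A tree decomposition must satisfy three properties: every vertex lies in some bag; for every edge, both endpoints lie together in some bag; and for every vertex, the bags containing it form a connected subtree. Here vertex 7 appears in no bag, so the decomposition is invalid.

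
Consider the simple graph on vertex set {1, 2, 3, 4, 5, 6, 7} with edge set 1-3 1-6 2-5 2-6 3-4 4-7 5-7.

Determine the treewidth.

A width-2 tree decomposition is:
Bags: B1 = {2, 5, 7}  B2 = {2, 4, 7}  B3 = {2, 3, 4}  B4 = {1, 2, 3}  B5 = {1, 2, 6}
Tree: B1–B2, B2–B3, B3–B4, B4–B5
Each bag holds 3 vertices, so the decomposition has width 2, which upper-bounds the treewidth. Since 2–5–7–4–3–1–6–2 is a cycle in G, G is not acyclic. Forests are exactly the graphs of treewidth ≤ 1, so tw(G) ≥ 2. Combining the bounds, tw(G) = 2.

2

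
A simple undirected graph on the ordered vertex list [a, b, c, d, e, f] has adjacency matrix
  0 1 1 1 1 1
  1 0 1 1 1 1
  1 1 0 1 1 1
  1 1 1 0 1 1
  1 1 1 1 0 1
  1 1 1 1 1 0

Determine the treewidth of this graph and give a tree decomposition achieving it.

Treewidth 5.
One such decomposition:
Bags: B1 = {a, b, c, d, e, f}
Tree: (single bag)

A single bag containing all 6 vertices is trivially a valid decomposition of width 5. Conversely, {a, b, c, d, e, f} is a clique of size 6, and the vertices of any clique must share a bag in every tree decomposition; so some bag has ≥ 6 vertices and tw(G) ≥ 5. The upper and lower bounds meet at 5, so that is the treewidth.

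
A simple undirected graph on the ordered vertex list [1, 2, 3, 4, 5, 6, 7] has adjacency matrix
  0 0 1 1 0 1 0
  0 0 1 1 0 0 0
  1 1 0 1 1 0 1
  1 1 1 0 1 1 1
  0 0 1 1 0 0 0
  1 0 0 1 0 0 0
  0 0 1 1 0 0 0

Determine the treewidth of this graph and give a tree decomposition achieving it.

The largest bag has 3 vertices, giving width 2; this decomposition certifies tw(G) ≤ 2. Conversely, {1, 3, 4} is a clique of size 3, and the vertices of any clique must share a bag in every tree decomposition; so some bag has ≥ 3 vertices and tw(G) ≥ 2. Hence tw(G) = 2 exactly.

Treewidth 2.
One optimal decomposition is:
Bags: B1 = {1, 3, 4}  B2 = {1, 4, 6}  B3 = {2, 3, 4}  B4 = {3, 4, 7}  B5 = {3, 4, 5}
Tree: B1–B2, B1–B3, B3–B4, B3–B5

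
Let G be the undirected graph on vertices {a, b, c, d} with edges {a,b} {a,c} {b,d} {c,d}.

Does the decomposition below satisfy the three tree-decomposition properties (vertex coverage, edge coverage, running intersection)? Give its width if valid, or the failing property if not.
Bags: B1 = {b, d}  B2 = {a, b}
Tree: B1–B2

A tree decomposition must satisfy three properties: every vertex lies in some bag; for every edge, both endpoints lie together in some bag; and for every vertex, the bags containing it form a connected subtree. Here vertex c appears in no bag, so the decomposition is invalid.

No — vertex c appears in no bag.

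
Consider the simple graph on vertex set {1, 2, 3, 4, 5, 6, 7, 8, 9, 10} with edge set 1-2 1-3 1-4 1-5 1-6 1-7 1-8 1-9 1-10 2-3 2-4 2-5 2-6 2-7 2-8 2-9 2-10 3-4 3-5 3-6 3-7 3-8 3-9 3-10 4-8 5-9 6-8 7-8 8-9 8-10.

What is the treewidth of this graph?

A width-4 tree decomposition is:
Bags: B1 = {1, 2, 3, 4, 8}  B2 = {1, 2, 3, 6, 8}  B3 = {1, 2, 3, 8, 10}  B4 = {1, 2, 3, 8, 9}  B5 = {1, 2, 3, 7, 8}  B6 = {1, 2, 3, 5, 9}
Tree: B1–B2, B1–B3, B3–B4, B2–B5, B4–B6
The largest bag has 5 vertices, giving width 4; this decomposition certifies tw(G) ≤ 4. Conversely, {1, 2, 3, 4, 8} is a clique of size 5, and the vertices of any clique must share a bag in every tree decomposition; so some bag has ≥ 5 vertices and tw(G) ≥ 4. Hence tw(G) = 4 exactly.

4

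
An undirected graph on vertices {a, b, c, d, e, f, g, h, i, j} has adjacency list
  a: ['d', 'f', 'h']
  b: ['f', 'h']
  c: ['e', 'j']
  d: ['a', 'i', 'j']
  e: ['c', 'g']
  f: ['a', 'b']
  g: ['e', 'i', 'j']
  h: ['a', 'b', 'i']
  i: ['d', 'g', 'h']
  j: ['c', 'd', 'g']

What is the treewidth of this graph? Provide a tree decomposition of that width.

Every bag has size at most 3, so the width is 3 − 1 = 2 and tw(G) ≤ 2. For the lower bound, G contains the cycle f–b–h–a–f, so G is not a forest; only forests have treewidth ≤ 1, hence tw(G) ≥ 2. The upper and lower bounds meet at 2, so that is the treewidth.

Treewidth 2.
One such decomposition:
Bags: B1 = {a, b, f}  B2 = {a, b, h}  B3 = {a, d, h}  B4 = {d, h, i}  B5 = {d, i, j}  B6 = {g, i, j}  B7 = {c, g, j}  B8 = {c, e, g}
Tree: B1–B2, B2–B3, B3–B4, B4–B5, B5–B6, B6–B7, B7–B8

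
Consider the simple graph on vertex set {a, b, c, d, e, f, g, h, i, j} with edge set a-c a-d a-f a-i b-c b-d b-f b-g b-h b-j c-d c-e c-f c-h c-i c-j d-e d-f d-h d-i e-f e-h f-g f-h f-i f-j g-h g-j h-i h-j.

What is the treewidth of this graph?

A width-4 tree decomposition is:
Bags: B1 = {b, c, f, h, j}  B2 = {b, c, d, f, h}  B3 = {c, d, e, f, h}  B4 = {b, f, g, h, j}  B5 = {c, d, f, h, i}  B6 = {a, c, d, f, i}
Tree: B1–B2, B2–B3, B1–B4, B2–B5, B5–B6
Each bag holds 5 vertices, so the decomposition has width 4, which upper-bounds the treewidth. For the lower bound, the 5 vertices {b, f, g, h, j} are pairwise adjacent, and any tree decomposition puts a clique entirely inside one bag — forcing width ≥ 4. Therefore the treewidth is 4.

4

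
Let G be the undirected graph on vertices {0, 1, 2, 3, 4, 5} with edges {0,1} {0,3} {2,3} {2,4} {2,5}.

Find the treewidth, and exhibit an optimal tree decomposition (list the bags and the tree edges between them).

Treewidth 1.
Bags: B1 = {2, 3}  B2 = {0, 3}  B3 = {0, 1}  B4 = {2, 5}  B5 = {2, 4}
Tree: B1–B2, B2–B3, B1–B4, B1–B5

Every bag has size at most 2, so the width is 2 − 1 = 1 and tw(G) ≤ 1. G has an edge, so its treewidth is at least 1. The upper and lower bounds meet at 1, so that is the treewidth.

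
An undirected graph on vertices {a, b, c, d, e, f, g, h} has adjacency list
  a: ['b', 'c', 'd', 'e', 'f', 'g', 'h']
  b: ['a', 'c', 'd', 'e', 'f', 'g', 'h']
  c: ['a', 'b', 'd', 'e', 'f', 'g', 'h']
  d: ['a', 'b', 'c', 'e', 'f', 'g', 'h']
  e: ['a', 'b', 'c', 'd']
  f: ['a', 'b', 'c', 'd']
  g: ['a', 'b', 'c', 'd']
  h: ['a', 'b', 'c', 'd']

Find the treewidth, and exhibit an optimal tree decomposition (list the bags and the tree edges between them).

Each bag holds 5 vertices, so the decomposition has width 4, which upper-bounds the treewidth. For the lower bound, the 5 vertices {a, b, c, d, g} are pairwise adjacent, and any tree decomposition puts a clique entirely inside one bag — forcing width ≥ 4. The upper and lower bounds meet at 4, so that is the treewidth.

Treewidth 4.
One optimal decomposition is:
Bags: B1 = {a, b, c, d, f}  B2 = {a, b, c, d, e}  B3 = {a, b, c, d, h}  B4 = {a, b, c, d, g}
Tree: B1–B2, B1–B3, B2–B4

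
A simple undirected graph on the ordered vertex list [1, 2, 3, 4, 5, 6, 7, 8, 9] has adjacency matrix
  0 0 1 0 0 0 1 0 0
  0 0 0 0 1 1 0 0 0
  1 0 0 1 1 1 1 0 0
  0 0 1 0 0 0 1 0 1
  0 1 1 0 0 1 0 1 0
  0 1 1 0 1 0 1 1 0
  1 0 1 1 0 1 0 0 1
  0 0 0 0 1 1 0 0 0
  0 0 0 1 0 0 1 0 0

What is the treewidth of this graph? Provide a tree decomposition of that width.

Treewidth 2.
Bags: B1 = {3, 6, 7}  B2 = {3, 4, 7}  B3 = {3, 5, 6}  B4 = {5, 6, 8}  B5 = {4, 7, 9}  B6 = {2, 5, 6}  B7 = {1, 3, 7}
Tree: B1–B2, B1–B3, B3–B4, B2–B5, B4–B6, B1–B7

Every bag has size at most 3, so the width is 3 − 1 = 2 and tw(G) ≤ 2. For the lower bound, the 3 vertices {5, 6, 8} are pairwise adjacent, and any tree decomposition puts a clique entirely inside one bag — forcing width ≥ 2. The upper and lower bounds meet at 2, so that is the treewidth.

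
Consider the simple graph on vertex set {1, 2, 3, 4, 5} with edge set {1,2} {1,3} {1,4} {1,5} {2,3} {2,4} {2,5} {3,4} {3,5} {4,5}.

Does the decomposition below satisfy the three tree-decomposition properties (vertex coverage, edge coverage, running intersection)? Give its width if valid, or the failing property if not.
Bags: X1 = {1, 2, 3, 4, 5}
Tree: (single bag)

Every vertex of G appears in some bag (union = {1, 2, 3, 4, 5}); every edge is covered by a bag; and for each vertex v the set of bags containing v is connected in the bag tree. The decomposition is therefore valid. The largest bag has 5 vertices, so the width is 4.

Yes; width 4.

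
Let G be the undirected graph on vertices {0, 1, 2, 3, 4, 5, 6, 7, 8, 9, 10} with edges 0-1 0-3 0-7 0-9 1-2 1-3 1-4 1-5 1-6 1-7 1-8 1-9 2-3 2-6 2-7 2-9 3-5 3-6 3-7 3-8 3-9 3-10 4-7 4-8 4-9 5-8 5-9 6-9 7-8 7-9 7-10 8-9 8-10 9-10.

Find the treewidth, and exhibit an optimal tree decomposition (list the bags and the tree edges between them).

Each bag holds 5 vertices, so the decomposition has width 4, which upper-bounds the treewidth. For the lower bound, the 5 vertices {1, 3, 5, 8, 9} are pairwise adjacent, and any tree decomposition puts a clique entirely inside one bag — forcing width ≥ 4. The upper and lower bounds meet at 4, so that is the treewidth.

Treewidth 4.
Bags: B1 = {1, 3, 7, 8, 9}  B2 = {1, 2, 3, 7, 9}  B3 = {1, 4, 7, 8, 9}  B4 = {0, 1, 3, 7, 9}  B5 = {1, 2, 3, 6, 9}  B6 = {1, 3, 5, 8, 9}  B7 = {3, 7, 8, 9, 10}
Tree: B1–B2, B1–B3, B2–B4, B2–B5, B1–B6, B1–B7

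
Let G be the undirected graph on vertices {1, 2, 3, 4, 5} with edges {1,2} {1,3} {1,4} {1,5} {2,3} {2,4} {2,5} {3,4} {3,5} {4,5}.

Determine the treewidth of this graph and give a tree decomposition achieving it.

A single bag containing all 5 vertices is trivially a valid decomposition of width 4. Conversely, {1, 2, 3, 4, 5} is a clique of size 5, and the vertices of any clique must share a bag in every tree decomposition; so some bag has ≥ 5 vertices and tw(G) ≥ 4. Therefore the treewidth is 4.

Treewidth 4.
One optimal decomposition is:
Bags: B1 = {1, 2, 3, 4, 5}
Tree: (single bag)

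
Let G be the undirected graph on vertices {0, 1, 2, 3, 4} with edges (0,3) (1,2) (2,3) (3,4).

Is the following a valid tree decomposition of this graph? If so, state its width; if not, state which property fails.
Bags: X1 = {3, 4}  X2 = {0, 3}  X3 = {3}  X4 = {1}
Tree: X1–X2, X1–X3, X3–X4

A tree decomposition must satisfy three properties: every vertex lies in some bag; for every edge, both endpoints lie together in some bag; and for every vertex, the bags containing it form a connected subtree. Here vertex 2 appears in no bag, so the decomposition is invalid.

No — vertex 2 appears in no bag.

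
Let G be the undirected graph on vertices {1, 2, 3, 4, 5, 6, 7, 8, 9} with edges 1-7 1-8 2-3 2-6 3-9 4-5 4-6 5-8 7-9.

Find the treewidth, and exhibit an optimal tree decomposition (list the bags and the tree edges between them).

Treewidth 2.
Bags: B1 = {1, 7, 8}  B2 = {7, 8, 9}  B3 = {3, 8, 9}  B4 = {2, 3, 8}  B5 = {2, 6, 8}  B6 = {4, 6, 8}  B7 = {4, 5, 8}
Tree: B1–B2, B2–B3, B3–B4, B4–B5, B5–B6, B6–B7

The largest bag has 3 vertices, giving width 2; this decomposition certifies tw(G) ≤ 2. For the lower bound, G contains the cycle 8–1–7–9–3–2–6–4–5–8, so G is not a forest; only forests have treewidth ≤ 1, hence tw(G) ≥ 2. Combining the bounds, tw(G) = 2.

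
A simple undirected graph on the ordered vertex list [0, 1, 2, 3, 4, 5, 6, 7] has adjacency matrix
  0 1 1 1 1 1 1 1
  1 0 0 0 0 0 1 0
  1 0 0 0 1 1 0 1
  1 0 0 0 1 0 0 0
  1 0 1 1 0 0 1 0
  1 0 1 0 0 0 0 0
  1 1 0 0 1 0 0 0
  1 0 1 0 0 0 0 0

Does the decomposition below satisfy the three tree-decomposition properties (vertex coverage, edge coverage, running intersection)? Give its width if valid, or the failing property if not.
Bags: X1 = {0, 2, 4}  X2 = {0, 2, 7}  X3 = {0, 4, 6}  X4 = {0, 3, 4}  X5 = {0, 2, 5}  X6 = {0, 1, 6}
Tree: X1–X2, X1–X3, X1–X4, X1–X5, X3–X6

Checking the three conditions: (i) the bags cover all of {0, 1, 2, 3, 4, 5, 6, 7}; (ii) for each edge, some bag contains both endpoints; (iii) the bags containing any fixed vertex form a subtree. All hold, so the decomposition is valid with width 3 − 1 = 2.

Yes; width 2.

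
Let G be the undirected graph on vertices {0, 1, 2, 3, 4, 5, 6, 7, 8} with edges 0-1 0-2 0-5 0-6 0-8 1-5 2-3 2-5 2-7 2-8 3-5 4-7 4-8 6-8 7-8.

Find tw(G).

A width-2 tree decomposition is:
Bags: B1 = {4, 7, 8}  B2 = {2, 7, 8}  B3 = {0, 2, 8}  B4 = {0, 2, 5}  B5 = {0, 6, 8}  B6 = {0, 1, 5}  B7 = {2, 3, 5}
Tree: B1–B2, B2–B3, B3–B4, B3–B5, B4–B6, B4–B7
Every bag has size at most 3, so the width is 3 − 1 = 2 and tw(G) ≤ 2. On the other hand G contains the 3-clique {0, 1, 5}. A clique must lie in a single bag of any decomposition, so no decomposition can have width below 2. The upper and lower bounds meet at 2, so that is the treewidth.

2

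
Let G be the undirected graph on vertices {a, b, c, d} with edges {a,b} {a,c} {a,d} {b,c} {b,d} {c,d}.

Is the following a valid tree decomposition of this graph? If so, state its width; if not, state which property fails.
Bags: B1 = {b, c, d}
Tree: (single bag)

A tree decomposition must satisfy three properties: every vertex lies in some bag; for every edge, both endpoints lie together in some bag; and for every vertex, the bags containing it form a connected subtree. Here vertex a appears in no bag, so the decomposition is invalid.

No — vertex a appears in no bag.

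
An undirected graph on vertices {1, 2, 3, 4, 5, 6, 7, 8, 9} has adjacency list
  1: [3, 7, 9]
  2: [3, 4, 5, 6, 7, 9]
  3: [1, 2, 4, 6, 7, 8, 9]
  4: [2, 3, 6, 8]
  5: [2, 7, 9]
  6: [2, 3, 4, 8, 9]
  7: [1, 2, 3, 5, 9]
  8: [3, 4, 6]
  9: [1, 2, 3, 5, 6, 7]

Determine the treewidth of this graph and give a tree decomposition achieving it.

Treewidth 3.
One such decomposition:
Bags: B1 = {2, 3, 7, 9}  B2 = {2, 3, 6, 9}  B3 = {1, 3, 7, 9}  B4 = {2, 3, 4, 6}  B5 = {2, 5, 7, 9}  B6 = {3, 4, 6, 8}
Tree: B1–B2, B1–B3, B2–B4, B1–B5, B4–B6

Each bag holds 4 vertices, so the decomposition has width 3, which upper-bounds the treewidth. On the other hand G contains the 4-clique {3, 4, 6, 8}. A clique must lie in a single bag of any decomposition, so no decomposition can have width below 3. Therefore the treewidth is 3.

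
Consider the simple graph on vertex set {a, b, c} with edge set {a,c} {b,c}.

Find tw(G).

1

A width-1 tree decomposition is:
Bags: B1 = {b, c}  B2 = {a, c}
Tree: B1–B2
Every bag has size at most 2, so the width is 2 − 1 = 1 and tw(G) ≤ 1. G has an edge, so its treewidth is at least 1. Hence tw(G) = 1 exactly.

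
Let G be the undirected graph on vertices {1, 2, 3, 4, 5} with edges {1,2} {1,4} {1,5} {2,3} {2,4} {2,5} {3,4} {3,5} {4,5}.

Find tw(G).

A width-3 tree decomposition is:
Bags: B1 = {2, 3, 4, 5}  B2 = {1, 2, 4, 5}
Tree: B1–B2
The largest bag has 4 vertices, giving width 3; this decomposition certifies tw(G) ≤ 3. On the other hand G contains the 4-clique {1, 2, 4, 5}. A clique must lie in a single bag of any decomposition, so no decomposition can have width below 3. Combining the bounds, tw(G) = 3.

3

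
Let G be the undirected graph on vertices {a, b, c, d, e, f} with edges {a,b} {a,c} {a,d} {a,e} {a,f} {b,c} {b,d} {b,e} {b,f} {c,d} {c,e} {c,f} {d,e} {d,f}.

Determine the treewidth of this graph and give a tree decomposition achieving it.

Each bag holds 5 vertices, so the decomposition has width 4, which upper-bounds the treewidth. Conversely, {a, b, c, d, e} is a clique of size 5, and the vertices of any clique must share a bag in every tree decomposition; so some bag has ≥ 5 vertices and tw(G) ≥ 4. Hence tw(G) = 4 exactly.

Treewidth 4.
One optimal decomposition is:
Bags: B1 = {a, b, c, d, e}  B2 = {a, b, c, d, f}
Tree: B1–B2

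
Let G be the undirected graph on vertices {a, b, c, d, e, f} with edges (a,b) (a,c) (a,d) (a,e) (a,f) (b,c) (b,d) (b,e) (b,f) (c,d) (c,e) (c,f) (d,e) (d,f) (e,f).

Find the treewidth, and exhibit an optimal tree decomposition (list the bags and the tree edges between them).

Treewidth 5.
One such decomposition:
Bags: B1 = {a, b, c, d, e, f}
Tree: (single bag)

A single bag containing all 6 vertices is trivially a valid decomposition of width 5. For the lower bound, the 6 vertices {a, b, c, d, e, f} are pairwise adjacent, and any tree decomposition puts a clique entirely inside one bag — forcing width ≥ 5. Combining the bounds, tw(G) = 5.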